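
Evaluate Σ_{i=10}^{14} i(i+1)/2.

Σ i(i+1)/2 = (Σi² + Σi) / 2 over i = 10..14.
Σi = 105 − 45 = 60 and Σi² = 1015 − 285 = 730.
(1·730 + 1·60) / 2 = 790/2 = 395.

395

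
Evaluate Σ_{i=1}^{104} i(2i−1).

755300

Σ i(2i−1) = 2Σi² − Σi over i = 1..104.
Σi = 5460 and Σi² = 380380.
2·380380 − 1·5460 = 755300.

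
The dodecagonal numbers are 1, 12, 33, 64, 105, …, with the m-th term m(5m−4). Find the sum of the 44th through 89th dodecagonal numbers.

Σ i(5i−4) = 5Σi² − 4Σi over i = 44..89.
Σi = 4005 − 946 = 3059 and Σi² = 238965 − 27434 = 211531.
5·211531 − 4·3059 = 1045419.

1045419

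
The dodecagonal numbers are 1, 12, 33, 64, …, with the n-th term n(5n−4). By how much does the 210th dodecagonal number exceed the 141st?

210·(5·210 − 4) = 219660 and 141·(5·141 − 4) = 98841.
Difference: 219660 − 98841 = 120819.

120819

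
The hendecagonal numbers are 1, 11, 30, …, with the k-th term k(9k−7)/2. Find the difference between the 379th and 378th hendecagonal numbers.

Consecutive hendecagonal numbers differ by 9n − 8: here 9·379 − 8 = 3403.

3403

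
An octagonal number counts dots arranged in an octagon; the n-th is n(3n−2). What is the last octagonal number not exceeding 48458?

48133

Solve n(3n−2) ≤ 48458 for integer n.
n = 127 gives 48133 ≤ 48458, while n = 128 gives 48896 > 48458; so the answer is 48133.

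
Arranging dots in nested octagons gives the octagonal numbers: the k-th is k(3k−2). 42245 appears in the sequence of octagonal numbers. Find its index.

Set n(3n−2) = 42245, giving 3n² − 2n − 42245 = 0.
So n = (2 + 712) / 6 = 714/6 = 119.

119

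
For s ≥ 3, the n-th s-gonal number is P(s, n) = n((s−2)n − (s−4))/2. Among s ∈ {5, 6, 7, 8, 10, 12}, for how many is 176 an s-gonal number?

s = 5: P(5, 11) = 176. ✓
s = 6: P(6, 9) = 153 and P(6, 10) = 190; 176 is not s-gonal.
s = 7: P(7, 8) = 148 and P(7, 9) = 189; 176 is not s-gonal.
s = 8: P(8, 8) = 176. ✓
s = 10: P(10, 7) = 175 and P(10, 8) = 232; 176 is not s-gonal.
s = 12: P(12, 6) = 156 and P(12, 7) = 217; 176 is not s-gonal.
Hits: s ∈ {5, 8} → 2.

2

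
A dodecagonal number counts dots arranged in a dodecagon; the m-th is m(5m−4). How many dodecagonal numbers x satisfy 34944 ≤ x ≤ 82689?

The n-th dodecagonal number is n(5n−4).
Smallest index with value ≥ 34944: n = 84 (giving 34944).
Largest index with value ≤ 82689: n = 129 (giving 82689).
Indices 84 through 129: 46 terms.

46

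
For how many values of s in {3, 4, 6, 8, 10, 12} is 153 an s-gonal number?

2

s = 3: P(3, 17) = 153. ✓
s = 4: P(4, 12) = 144 and P(4, 13) = 169; 153 is not s-gonal.
s = 6: P(6, 9) = 153. ✓
s = 8: P(8, 7) = 133 and P(8, 8) = 176; 153 is not s-gonal.
s = 10: P(10, 6) = 126 and P(10, 7) = 175; 153 is not s-gonal.
s = 12: P(12, 5) = 105 and P(12, 6) = 156; 153 is not s-gonal.
Hits: s ∈ {3, 6} → 2.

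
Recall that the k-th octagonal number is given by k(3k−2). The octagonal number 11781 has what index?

63

Set n(3n−2) = 11781, giving 3n² − 2n − 11781 = 0.
The discriminant is 4 + 12·11781 = 141376, and √141376 = 376.
So n = (2 + 376) / 6 = 378/6 = 63.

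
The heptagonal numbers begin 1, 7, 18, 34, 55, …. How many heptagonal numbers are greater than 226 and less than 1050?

The n-th heptagonal number is n(5n−3)/2.
Smallest index with value > 226: n = 10 (giving 235).
Largest index with value < 1050: n = 20 (giving 970).
Indices 10 through 20: 11 terms.

11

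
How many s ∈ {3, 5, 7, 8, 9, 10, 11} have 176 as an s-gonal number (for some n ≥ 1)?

2

s = 3: P(3, 18) = 171 and P(3, 19) = 190; 176 is not s-gonal.
s = 5: P(5, 11) = 176. ✓
s = 7: P(7, 8) = 148 and P(7, 9) = 189; 176 is not s-gonal.
s = 8: P(8, 8) = 176. ✓
s = 9: P(9, 7) = 154 and P(9, 8) = 204; 176 is not s-gonal.
s = 10: P(10, 7) = 175 and P(10, 8) = 232; 176 is not s-gonal.
s = 11: P(11, 6) = 141 and P(11, 7) = 196; 176 is not s-gonal.
Hits: s ∈ {5, 8} → 2.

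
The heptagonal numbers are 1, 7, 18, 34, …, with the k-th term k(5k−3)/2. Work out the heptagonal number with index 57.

57·(5·57 − 3)/2 = 57·282/2 = 57·141 = 8037.

8037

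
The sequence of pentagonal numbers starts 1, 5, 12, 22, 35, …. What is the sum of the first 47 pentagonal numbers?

53016

Σ i(3i−1)/2 = (3Σi² − Σi) / 2 over i = 1..47.
Σi = 1128 and Σi² = 35720.
(3·35720 − 1·1128) / 2 = 106032/2 = 53016.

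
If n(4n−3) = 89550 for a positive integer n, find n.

Set n(4n−3) = 89550, giving 4n² − 3n − 89550 = 0.
The discriminant is 9 + 16·89550 = 1432809, and √1432809 = 1197.
So n = (3 + 1197) / 8 = 1200/8 = 150.

150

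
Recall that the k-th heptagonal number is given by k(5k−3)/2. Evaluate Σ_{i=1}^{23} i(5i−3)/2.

Σ i(5i−3)/2 = (5Σi² − 3Σi) / 2 over i = 1..23.
Σi = 276 and Σi² = 4324.
(5·4324 − 3·276) / 2 = 20792/2 = 10396.

10396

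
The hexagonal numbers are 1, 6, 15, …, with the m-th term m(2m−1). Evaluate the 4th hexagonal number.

28

The 4th hexagonal number is n(2n−1) with n = 4.
4·(2·4 − 1) = 4·7 = 28.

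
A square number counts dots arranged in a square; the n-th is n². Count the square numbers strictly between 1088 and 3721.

28

The n-th square number is n².
Smallest index with value > 1088: n = 33 (giving 1089).
Largest index with value < 3721: n = 60 (giving 3600).
Indices 33 through 60: 28 terms.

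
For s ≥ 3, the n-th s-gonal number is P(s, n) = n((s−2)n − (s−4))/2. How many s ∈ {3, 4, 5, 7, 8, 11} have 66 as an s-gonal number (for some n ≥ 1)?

1

s = 3: P(3, 11) = 66. ✓
s = 4: P(4, 8) = 64 and P(4, 9) = 81; 66 is not s-gonal.
s = 5: P(5, 6) = 51 and P(5, 7) = 70; 66 is not s-gonal.
s = 7: P(7, 5) = 55 and P(7, 6) = 81; 66 is not s-gonal.
s = 8: P(8, 5) = 65 and P(8, 6) = 96; 66 is not s-gonal.
s = 11: P(11, 4) = 58 and P(11, 5) = 95; 66 is not s-gonal.
Hits: s ∈ {3} → 1.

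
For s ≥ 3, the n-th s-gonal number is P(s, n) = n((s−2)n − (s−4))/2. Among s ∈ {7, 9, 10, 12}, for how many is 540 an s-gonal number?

s = 7: P(7, 15) = 540. ✓
s = 9: P(9, 12) = 474 and P(9, 13) = 559; 540 is not s-gonal.
s = 10: P(10, 12) = 540. ✓
s = 12: P(12, 10) = 460 and P(12, 11) = 561; 540 is not s-gonal.
Hits: s ∈ {7, 10} → 2.

2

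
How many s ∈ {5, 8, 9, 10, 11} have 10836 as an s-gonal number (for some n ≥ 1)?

s = 5: P(5, 85) = 10795 and P(5, 86) = 11051; 10836 is not s-gonal.
s = 8: P(8, 60) = 10680 and P(8, 61) = 11041; 10836 is not s-gonal.
s = 9: P(9, 56) = 10836. ✓
s = 10: P(10, 52) = 10660 and P(10, 53) = 11077; 10836 is not s-gonal.
s = 11: P(11, 49) = 10633 and P(11, 50) = 11075; 10836 is not s-gonal.
Hits: s ∈ {9} → 1.

1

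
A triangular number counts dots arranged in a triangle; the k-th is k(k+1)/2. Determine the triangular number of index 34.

The 34th triangular number is n(n+1)/2 with n = 34.
34·35/2 = 1190/2 = 595.

595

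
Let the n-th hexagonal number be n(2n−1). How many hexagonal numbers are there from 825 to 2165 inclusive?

13

The n-th hexagonal number is n(2n−1).
Smallest index with value ≥ 825: n = 21 (giving 861).
Largest index with value ≤ 2165: n = 33 (giving 2145).
Indices 21 through 33: 13 terms.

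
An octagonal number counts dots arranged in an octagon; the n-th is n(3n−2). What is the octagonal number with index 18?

936

The 18th octagonal number is n(3n−2) with n = 18.
18·(3·18 − 2) = 18·52 = 936.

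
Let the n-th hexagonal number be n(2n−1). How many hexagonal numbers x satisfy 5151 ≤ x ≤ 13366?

The n-th hexagonal number is n(2n−1).
Smallest index with value ≥ 5151: n = 51 (giving 5151).
Largest index with value ≤ 13366: n = 82 (giving 13366).
Indices 51 through 82: 32 terms.

32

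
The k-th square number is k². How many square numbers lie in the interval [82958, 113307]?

The n-th square number is n².
Smallest index with value ≥ 82958: n = 289 (giving 83521).
Largest index with value ≤ 113307: n = 336 (giving 112896).
Indices 289 through 336: 48 terms.

48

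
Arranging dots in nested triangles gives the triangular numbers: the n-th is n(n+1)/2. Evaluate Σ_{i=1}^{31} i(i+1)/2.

5456

Σ i(i+1)/2 = (Σi² + Σi) / 2 over i = 1..31.
Σi = 496 and Σi² = 10416.
(1·10416 + 1·496) / 2 = 10912/2 = 5456.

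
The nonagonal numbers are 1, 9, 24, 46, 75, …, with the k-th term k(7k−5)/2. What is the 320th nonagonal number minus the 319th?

2234

Consecutive nonagonal numbers differ by 7n − 6: here 7·320 − 6 = 2234.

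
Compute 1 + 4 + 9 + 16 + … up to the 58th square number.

Σ_{i=1}^{58} i² = 58·59·117/6 = 66729.

66729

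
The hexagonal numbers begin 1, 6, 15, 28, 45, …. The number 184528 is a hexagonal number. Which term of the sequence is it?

304

Set n(2n−1) = 184528, giving 2n² − n − 184528 = 0.
The discriminant is 1 + 8·184528 = 1476225, and √1476225 = 1215.
So n = (1 + 1215) / 4 = 1216/4 = 304.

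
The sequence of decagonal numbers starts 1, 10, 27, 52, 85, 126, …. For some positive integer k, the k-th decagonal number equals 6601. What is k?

Set n(4n−3) = 6601, giving 4n² − 3n − 6601 = 0.
The discriminant is 9 + 16·6601 = 105625, and √105625 = 325.
So n = (3 + 325) / 8 = 328/8 = 41.
Check: 41·(4·41 − 3) = 6601. ✓

41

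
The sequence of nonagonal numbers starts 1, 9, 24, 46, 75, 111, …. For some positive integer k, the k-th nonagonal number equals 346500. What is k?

Set n(7n−5)/2 = 346500, giving 7n² − 5n − 693000 = 0.
So n = (5 + 4405) / 14 = 4410/14 = 315.
Check: 315·(7·315 − 5)/2 = 346500. ✓

315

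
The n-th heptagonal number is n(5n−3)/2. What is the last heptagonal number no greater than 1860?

1782

Solve n(5n−3)/2 ≤ 1860 for integer n.
n = 27 gives 1782 ≤ 1860, while n = 28 gives 1918 > 1860; so the answer is 1782.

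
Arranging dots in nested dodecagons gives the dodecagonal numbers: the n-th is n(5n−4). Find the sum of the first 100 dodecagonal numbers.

1671550

Σ i(5i−4) = 5Σi² − 4Σi over i = 1..100.
Σi = 5050 and Σi² = 338350.
5·338350 − 4·5050 = 1671550.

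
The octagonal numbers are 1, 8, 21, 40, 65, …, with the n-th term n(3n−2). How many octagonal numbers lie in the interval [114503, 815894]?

The n-th octagonal number is n(3n−2).
Smallest index with value ≥ 114503: n = 196 (giving 114856).
Largest index with value ≤ 815894: n = 521 (giving 813281).
Indices 196 through 521: 326 terms.

326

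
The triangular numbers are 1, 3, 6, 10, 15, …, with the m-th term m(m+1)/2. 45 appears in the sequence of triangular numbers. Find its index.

Set n(n+1)/2 = 45, giving n² + n − 90 = 0.
The discriminant is 1 + 8·45 = 361, and √361 = 19.
So n = (-1 + 19) / 2 = 18/2 = 9.

9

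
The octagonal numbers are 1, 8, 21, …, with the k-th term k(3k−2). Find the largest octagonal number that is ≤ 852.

Solve n(3n−2) ≤ 852 for integer n.
n = 17 gives 833 ≤ 852, while n = 18 gives 936 > 852; so the answer is 833.

833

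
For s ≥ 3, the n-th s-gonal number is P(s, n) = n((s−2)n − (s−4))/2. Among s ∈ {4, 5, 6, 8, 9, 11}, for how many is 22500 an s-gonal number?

1

s = 4: P(4, 150) = 22500. ✓
s = 5: P(5, 122) = 22265 and P(5, 123) = 22632; 22500 is not s-gonal.
s = 6: P(6, 106) = 22366 and P(6, 107) = 22791; 22500 is not s-gonal.
s = 8: P(8, 86) = 22016 and P(8, 87) = 22533; 22500 is not s-gonal.
s = 9: P(9, 80) = 22200 and P(9, 81) = 22761; 22500 is not s-gonal.
s = 11: P(11, 71) = 22436 and P(11, 72) = 23076; 22500 is not s-gonal.
Hits: s ∈ {4} → 1.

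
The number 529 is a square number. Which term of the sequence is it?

We need n² = 529, so n = √529 = 23.

23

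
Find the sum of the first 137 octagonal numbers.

2580669

Σ i(3i−2) = 3Σi² − 2Σi over i = 1..137.
Σi = 9453 and Σi² = 866525.
3·866525 − 2·9453 = 2580669.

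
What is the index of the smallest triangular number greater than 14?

Solve n(n+1)/2 > 14 for integer n.
The largest n with value ≤ 14 is 4 (since 10 ≤ 14 < 15), so the first above is n = 5, value 15.

5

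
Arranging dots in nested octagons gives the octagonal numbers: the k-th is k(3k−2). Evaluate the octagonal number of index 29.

The 29th octagonal number is n(3n−2) with n = 29.
29·(3·29 − 2) = 29·85 = 2465.

2465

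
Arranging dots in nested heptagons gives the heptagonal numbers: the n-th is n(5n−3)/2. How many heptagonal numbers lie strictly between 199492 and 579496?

The n-th heptagonal number is n(5n−3)/2.
Smallest index with value > 199492: n = 283 (giving 199798).
Largest index with value < 579496: n = 481 (giving 577681).
Indices 283 through 481: 199 terms.

199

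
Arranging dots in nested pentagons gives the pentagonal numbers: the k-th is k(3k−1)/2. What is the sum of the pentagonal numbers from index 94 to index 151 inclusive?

Σ i(3i−1)/2 = (3Σi² − Σi) / 2 over i = 94..151.
Σi = 11476 − 4371 = 7105 and Σi² = 1159076 − 272459 = 886617.
(3·886617 − 1·7105) / 2 = 2652746/2 = 1326373.

1326373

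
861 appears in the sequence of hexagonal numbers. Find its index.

21

Set n(2n−1) = 861, giving 2n² − n − 861 = 0.
The discriminant is 1 + 8·861 = 6889, and √6889 = 83.
So n = (1 + 83) / 4 = 84/4 = 21.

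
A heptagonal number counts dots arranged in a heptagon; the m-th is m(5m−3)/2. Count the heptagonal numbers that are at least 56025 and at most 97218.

The n-th heptagonal number is n(5n−3)/2.
Smallest index with value ≥ 56025: n = 150 (giving 56025).
Largest index with value ≤ 97218: n = 197 (giving 96727).
Indices 150 through 197: 48 terms.

48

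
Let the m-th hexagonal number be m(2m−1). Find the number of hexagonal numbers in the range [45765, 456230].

The n-th hexagonal number is n(2n−1).
Smallest index with value ≥ 45765: n = 152 (giving 46056).
Largest index with value ≤ 456230: n = 477 (giving 454581).
Indices 152 through 477: 326 terms.

326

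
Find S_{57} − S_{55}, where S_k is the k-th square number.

224

57² = 3249 and 55² = 3025.
Difference: 3249 − 3025 = 224.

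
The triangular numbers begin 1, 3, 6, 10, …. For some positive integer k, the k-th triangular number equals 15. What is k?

Set n(n+1)/2 = 15, giving n² + n − 30 = 0.
The discriminant is 1 + 8·15 = 121, and √121 = 11.
So n = (-1 + 11) / 2 = 10/2 = 5.
Check: 5·6/2 = 15. ✓

5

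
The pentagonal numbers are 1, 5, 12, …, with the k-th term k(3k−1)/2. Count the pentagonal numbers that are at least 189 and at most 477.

The n-th pentagonal number is n(3n−1)/2.
Smallest index with value ≥ 189: n = 12 (giving 210).
Largest index with value ≤ 477: n = 18 (giving 477).
Indices 12 through 18: 7 terms.

7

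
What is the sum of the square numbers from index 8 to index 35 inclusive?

14770

Σ_{i=8}^{35} i² = 14910 − 140 = 14770.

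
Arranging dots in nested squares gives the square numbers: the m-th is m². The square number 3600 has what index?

60

We need n² = 3600, so n = √3600 = 60.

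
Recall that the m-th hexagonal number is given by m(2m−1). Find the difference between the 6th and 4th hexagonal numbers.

6·(2·6 − 1) = 66 and 4·(2·4 − 1) = 28.
Difference: 66 − 28 = 38.

38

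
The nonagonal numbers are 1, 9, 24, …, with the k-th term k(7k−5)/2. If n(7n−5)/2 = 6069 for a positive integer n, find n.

42

Set n(7n−5)/2 = 6069, giving 7n² − 5n − 12138 = 0.
So n = (5 + 583) / 14 = 588/14 = 42.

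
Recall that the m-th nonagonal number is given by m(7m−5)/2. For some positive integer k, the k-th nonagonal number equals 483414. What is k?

Set n(7n−5)/2 = 483414, giving 7n² − 5n − 966828 = 0.
So n = (5 + 5203) / 14 = 5208/14 = 372.

372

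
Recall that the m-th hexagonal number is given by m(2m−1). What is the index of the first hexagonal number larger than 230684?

Solve n(2n−1) > 230684 for integer n.
The largest n with value ≤ 230684 is 339 (since 229503 ≤ 230684 < 230860), so the first above is n = 340, value 230860.

340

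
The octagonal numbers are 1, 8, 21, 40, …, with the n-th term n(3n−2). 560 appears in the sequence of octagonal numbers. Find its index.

14

Set n(3n−2) = 560, giving 3n² − 2n − 560 = 0.
The discriminant is 4 + 12·560 = 6724, and √6724 = 82.
So n = (2 + 82) / 6 = 84/6 = 14.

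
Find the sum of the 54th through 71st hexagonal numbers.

Σ i(2i−1) = 2Σi² − Σi over i = 54..71.
Σi = 2556 − 1431 = 1125 and Σi² = 121836 − 51039 = 70797.
2·70797 − 1·1125 = 140469.

140469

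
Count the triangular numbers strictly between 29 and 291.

16

The n-th triangular number is n(n+1)/2.
Smallest index with value > 29: n = 8 (giving 36).
Largest index with value < 291: n = 23 (giving 276).
Indices 8 through 23: 16 terms.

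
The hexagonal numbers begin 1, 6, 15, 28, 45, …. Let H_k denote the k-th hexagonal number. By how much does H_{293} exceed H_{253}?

293·(2·293 − 1) = 171405 and 253·(2·253 − 1) = 127765.
Difference: 171405 − 127765 = 43640.

43640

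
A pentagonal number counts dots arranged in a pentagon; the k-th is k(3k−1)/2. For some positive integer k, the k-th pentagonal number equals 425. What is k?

Set n(3n−1)/2 = 425, giving 3n² − n − 850 = 0.
The discriminant is 1 + 24·425 = 10201, and √10201 = 101.
So n = (1 + 101) / 6 = 102/6 = 17.

17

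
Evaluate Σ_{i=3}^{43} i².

Σ_{i=3}^{43} i² = 27434 − 5 = 27429.

27429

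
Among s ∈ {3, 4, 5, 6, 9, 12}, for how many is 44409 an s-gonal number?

s = 3: P(3, 297) = 44253 and P(3, 298) = 44551; 44409 is not s-gonal.
s = 4: P(4, 210) = 44100 and P(4, 211) = 44521; 44409 is not s-gonal.
s = 5: P(5, 172) = 44290 and P(5, 173) = 44807; 44409 is not s-gonal.
s = 6: P(6, 149) = 44253 and P(6, 150) = 44850; 44409 is not s-gonal.
s = 9: P(9, 113) = 44409. ✓
s = 12: P(12, 94) = 43804 and P(12, 95) = 44745; 44409 is not s-gonal.
Hits: s ∈ {9} → 1.

1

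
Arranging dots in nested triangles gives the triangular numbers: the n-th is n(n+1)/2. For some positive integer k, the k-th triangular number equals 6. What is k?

Set n(n+1)/2 = 6, giving n² + n − 12 = 0.
The discriminant is 1 + 8·6 = 49, and √49 = 7.
So n = (-1 + 7) / 2 = 6/2 = 3.

3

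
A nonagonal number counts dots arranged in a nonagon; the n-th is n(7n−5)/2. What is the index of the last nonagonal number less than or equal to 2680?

Solve n(7n−5)/2 ≤ 2680 for integer n.
n = 28 gives 2674 ≤ 2680, while n = 29 gives 2871 > 2680; so the answer is index 28.

28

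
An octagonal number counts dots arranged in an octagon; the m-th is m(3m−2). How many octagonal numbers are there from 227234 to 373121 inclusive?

78

The n-th octagonal number is n(3n−2).
Smallest index with value ≥ 227234: n = 276 (giving 227976).
Largest index with value ≤ 373121: n = 353 (giving 373121).
Indices 276 through 353: 78 terms.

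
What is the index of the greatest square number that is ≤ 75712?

275

Solve n² ≤ 75712 for integer n.
n = 275 gives 75625 ≤ 75712, while n = 276 gives 76176 > 75712; so the answer is index 275.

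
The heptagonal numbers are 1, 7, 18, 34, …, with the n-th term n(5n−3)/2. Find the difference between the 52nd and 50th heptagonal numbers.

52·(5·52 − 3)/2 = 6682 and 50·(5·50 − 3)/2 = 6175.
Difference: 6682 − 6175 = 507.

507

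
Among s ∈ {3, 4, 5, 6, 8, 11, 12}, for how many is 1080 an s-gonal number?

s = 3: P(3, 45) = 1035 and P(3, 46) = 1081; 1080 is not s-gonal.
s = 4: P(4, 32) = 1024 and P(4, 33) = 1089; 1080 is not s-gonal.
s = 5: P(5, 27) = 1080. ✓
s = 6: P(6, 23) = 1035 and P(6, 24) = 1128; 1080 is not s-gonal.
s = 8: P(8, 19) = 1045 and P(8, 20) = 1160; 1080 is not s-gonal.
s = 11: P(11, 15) = 960 and P(11, 16) = 1096; 1080 is not s-gonal.
s = 12: P(12, 15) = 1065 and P(12, 16) = 1216; 1080 is not s-gonal.
Hits: s ∈ {5} → 1.

1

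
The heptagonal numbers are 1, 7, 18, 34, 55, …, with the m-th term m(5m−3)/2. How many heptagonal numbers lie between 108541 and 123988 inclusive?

The n-th heptagonal number is n(5n−3)/2.
Smallest index with value ≥ 108541: n = 209 (giving 108889).
Largest index with value ≤ 123988: n = 223 (giving 123988).
Indices 209 through 223: 15 terms.

15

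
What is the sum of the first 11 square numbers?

506

Σ_{i=1}^{11} i² = 11·12·23/6 = 506.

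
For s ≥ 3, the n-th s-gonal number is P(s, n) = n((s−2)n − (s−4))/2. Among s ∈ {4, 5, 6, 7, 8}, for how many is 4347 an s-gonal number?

s = 4: P(4, 65) = 4225 and P(4, 66) = 4356; 4347 is not s-gonal.
s = 5: P(5, 54) = 4347. ✓
s = 6: P(6, 46) = 4186 and P(6, 47) = 4371; 4347 is not s-gonal.
s = 7: P(7, 42) = 4347. ✓
s = 8: P(8, 38) = 4256 and P(8, 39) = 4485; 4347 is not s-gonal.
Hits: s ∈ {5, 7} → 2.

2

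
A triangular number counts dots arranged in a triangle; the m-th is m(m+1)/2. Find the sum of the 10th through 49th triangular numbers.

Σ i(i+1)/2 = (Σi² + Σi) / 2 over i = 10..49.
Σi = 1225 − 45 = 1180 and Σi² = 40425 − 285 = 40140.
(1·40140 + 1·1180) / 2 = 41320/2 = 20660.

20660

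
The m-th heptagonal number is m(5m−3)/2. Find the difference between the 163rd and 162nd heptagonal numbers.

811

Consecutive heptagonal numbers differ by 5n − 4: here 5·163 − 4 = 811.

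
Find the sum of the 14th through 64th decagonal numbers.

348517

Σ i(4i−3) = 4Σi² − 3Σi over i = 14..64.
Σi = 2080 − 91 = 1989 and Σi² = 89440 − 819 = 88621.
4·88621 − 3·1989 = 348517.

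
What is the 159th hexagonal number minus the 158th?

633

Consecutive hexagonal numbers differ by 4n − 3: here 4·159 − 3 = 633.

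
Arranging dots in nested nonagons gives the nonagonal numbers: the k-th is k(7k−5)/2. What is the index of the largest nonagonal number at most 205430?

Solve n(7n−5)/2 ≤ 205430 for integer n.
n = 242 gives 204369 ≤ 205430, while n = 243 gives 206064 > 205430; so the answer is index 242.

242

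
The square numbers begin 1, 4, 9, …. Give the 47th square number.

2209

The 47th square number is n² with n = 47.
47² = 2209.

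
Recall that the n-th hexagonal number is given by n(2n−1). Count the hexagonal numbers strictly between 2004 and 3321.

9

The n-th hexagonal number is n(2n−1).
Smallest index with value > 2004: n = 32 (giving 2016).
Largest index with value < 3321: n = 40 (giving 3160).
Indices 32 through 40: 9 terms.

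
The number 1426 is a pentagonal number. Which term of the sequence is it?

31

Set n(3n−1)/2 = 1426, giving 3n² − n − 2852 = 0.
The discriminant is 1 + 24·1426 = 34225, and √34225 = 185.
So n = (1 + 185) / 6 = 186/6 = 31.
Check: 31·(3·31 − 1)/2 = 1426. ✓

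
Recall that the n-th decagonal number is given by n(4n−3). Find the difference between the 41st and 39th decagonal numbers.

634

41·(4·41 − 3) = 6601 and 39·(4·39 − 3) = 5967.
Difference: 6601 − 5967 = 634.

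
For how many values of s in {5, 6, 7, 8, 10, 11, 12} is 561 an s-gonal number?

s = 5: P(5, 19) = 532 and P(5, 20) = 590; 561 is not s-gonal.
s = 6: P(6, 17) = 561. ✓
s = 7: P(7, 15) = 540 and P(7, 16) = 616; 561 is not s-gonal.
s = 8: P(8, 14) = 560 and P(8, 15) = 645; 561 is not s-gonal.
s = 10: P(10, 12) = 540 and P(10, 13) = 637; 561 is not s-gonal.
s = 11: P(11, 11) = 506 and P(11, 12) = 606; 561 is not s-gonal.
s = 12: P(12, 11) = 561. ✓
Hits: s ∈ {6, 12} → 2.

2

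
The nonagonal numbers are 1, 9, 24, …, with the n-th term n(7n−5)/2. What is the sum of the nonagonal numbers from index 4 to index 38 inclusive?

Σ i(7i−5)/2 = (7Σi² − 5Σi) / 2 over i = 4..38.
Σi = 741 − 6 = 735 and Σi² = 19019 − 14 = 19005.
(7·19005 − 5·735) / 2 = 129360/2 = 64680.

64680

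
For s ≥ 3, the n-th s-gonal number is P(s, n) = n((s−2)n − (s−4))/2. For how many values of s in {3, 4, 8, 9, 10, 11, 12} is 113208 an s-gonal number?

s = 3: P(3, 475) = 113050 and P(3, 476) = 113526; 113208 is not s-gonal.
s = 4: P(4, 336) = 112896 and P(4, 337) = 113569; 113208 is not s-gonal.
s = 8: P(8, 194) = 112520 and P(8, 195) = 113685; 113208 is not s-gonal.
s = 9: P(9, 180) = 112950 and P(9, 181) = 114211; 113208 is not s-gonal.
s = 10: P(10, 168) = 112392 and P(10, 169) = 113737; 113208 is not s-gonal.
s = 11: P(11, 159) = 113208. ✓
s = 12: P(12, 150) = 111900 and P(12, 151) = 113401; 113208 is not s-gonal.
Hits: s ∈ {11} → 1.

1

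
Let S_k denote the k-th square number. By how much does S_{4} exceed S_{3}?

7

n² − (n−1)² = 2n − 1, so 4² − 3² = 2·4 − 1 = 7.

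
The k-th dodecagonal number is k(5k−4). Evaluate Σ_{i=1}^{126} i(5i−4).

3341751

Σ i(5i−4) = 5Σi² − 4Σi over i = 1..126.
Σi = 8001 and Σi² = 674751.
5·674751 − 4·8001 = 3341751.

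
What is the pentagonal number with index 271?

The 271st pentagonal number is n(3n−1)/2 with n = 271.
271·(3·271 − 1)/2 = 271·812/2 = 271·406 = 110026.

110026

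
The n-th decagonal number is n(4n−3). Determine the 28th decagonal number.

The 28th decagonal number is n(4n−3) with n = 28.
28·(4·28 − 3) = 28·109 = 3052.

3052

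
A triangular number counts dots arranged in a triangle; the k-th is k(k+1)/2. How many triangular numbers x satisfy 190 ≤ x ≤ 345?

The n-th triangular number is n(n+1)/2.
Smallest index with value ≥ 190: n = 19 (giving 190).
Largest index with value ≤ 345: n = 25 (giving 325).
Indices 19 through 25: 7 terms.

7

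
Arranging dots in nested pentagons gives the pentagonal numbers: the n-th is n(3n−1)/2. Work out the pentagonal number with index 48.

3432

The 48th pentagonal number is n(3n−1)/2 with n = 48.
48·(3·48 − 1)/2 = 48·143/2 = 3432.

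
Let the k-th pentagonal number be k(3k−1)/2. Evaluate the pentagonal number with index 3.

The 3rd pentagonal number is n(3n−1)/2 with n = 3.
3·(3·3 − 1)/2 = 3·8/2 = 3·4 = 12.

12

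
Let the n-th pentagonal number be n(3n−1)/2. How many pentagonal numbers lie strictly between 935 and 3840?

25

The n-th pentagonal number is n(3n−1)/2.
Smallest index with value > 935: n = 26 (giving 1001).
Largest index with value < 3840: n = 50 (giving 3725).
Indices 26 through 50: 25 terms.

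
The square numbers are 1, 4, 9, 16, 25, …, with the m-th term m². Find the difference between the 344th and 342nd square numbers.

1372

344² = 118336 and 342² = 116964.
Difference: 118336 − 116964 = 1372.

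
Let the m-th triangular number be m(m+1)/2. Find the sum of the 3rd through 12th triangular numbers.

360

Σ i(i+1)/2 = (Σi² + Σi) / 2 over i = 3..12.
Σi = 78 − 3 = 75 and Σi² = 650 − 5 = 645.
(1·645 + 1·75) / 2 = 720/2 = 360.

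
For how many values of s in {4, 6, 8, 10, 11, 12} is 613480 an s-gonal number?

s = 4: P(4, 783) = 613089 and P(4, 784) = 614656; 613480 is not s-gonal.
s = 6: P(6, 554) = 613278 and P(6, 555) = 615495; 613480 is not s-gonal.
s = 8: P(8, 452) = 612008 and P(8, 453) = 614721; 613480 is not s-gonal.
s = 10: P(10, 392) = 613480. ✓
s = 11: P(11, 369) = 611433 and P(11, 370) = 614755; 613480 is not s-gonal.
s = 12: P(12, 350) = 611100 and P(12, 351) = 614601; 613480 is not s-gonal.
Hits: s ∈ {10} → 1.

1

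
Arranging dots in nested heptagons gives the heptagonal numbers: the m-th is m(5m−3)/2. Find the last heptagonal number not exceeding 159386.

Solve n(5n−3)/2 ≤ 159386 for integer n.
n = 252 gives 158382 ≤ 159386, while n = 253 gives 159643 > 159386; so the answer is 158382.

158382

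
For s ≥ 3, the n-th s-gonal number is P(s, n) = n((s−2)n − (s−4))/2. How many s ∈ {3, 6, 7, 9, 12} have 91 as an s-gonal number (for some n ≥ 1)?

2

s = 3: P(3, 13) = 91. ✓
s = 6: P(6, 7) = 91. ✓
s = 7: P(7, 6) = 81 and P(7, 7) = 112; 91 is not s-gonal.
s = 9: P(9, 5) = 75 and P(9, 6) = 111; 91 is not s-gonal.
s = 12: P(12, 4) = 64 and P(12, 5) = 105; 91 is not s-gonal.
Hits: s ∈ {3, 6} → 2.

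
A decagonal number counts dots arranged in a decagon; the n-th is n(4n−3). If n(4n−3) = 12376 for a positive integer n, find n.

Set n(4n−3) = 12376, giving 4n² − 3n − 12376 = 0.
The discriminant is 9 + 16·12376 = 198025, and √198025 = 445.
So n = (3 + 445) / 8 = 448/8 = 56.
Check: 56·(4·56 − 3) = 12376. ✓

56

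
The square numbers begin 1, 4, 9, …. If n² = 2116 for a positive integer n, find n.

46

We need n² = 2116, so n = √2116 = 46.
Check: 46² = 2116. ✓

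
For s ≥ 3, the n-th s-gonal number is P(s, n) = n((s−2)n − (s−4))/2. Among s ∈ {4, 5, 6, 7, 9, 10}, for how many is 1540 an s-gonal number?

s = 4: P(4, 39) = 1521 and P(4, 40) = 1600; 1540 is not s-gonal.
s = 5: P(5, 32) = 1520 and P(5, 33) = 1617; 1540 is not s-gonal.
s = 6: P(6, 28) = 1540. ✓
s = 7: P(7, 25) = 1525 and P(7, 26) = 1651; 1540 is not s-gonal.
s = 9: P(9, 21) = 1491 and P(9, 22) = 1639; 1540 is not s-gonal.
s = 10: P(10, 20) = 1540. ✓
Hits: s ∈ {6, 10} → 2.

2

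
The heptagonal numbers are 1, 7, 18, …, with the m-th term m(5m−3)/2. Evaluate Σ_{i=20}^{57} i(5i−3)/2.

150043

Σ i(5i−3)/2 = (5Σi² − 3Σi) / 2 over i = 20..57.
Σi = 1653 − 190 = 1463 and Σi² = 63365 − 2470 = 60895.
(5·60895 − 3·1463) / 2 = 300086/2 = 150043.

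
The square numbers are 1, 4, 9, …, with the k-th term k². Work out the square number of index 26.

676

26² = 676.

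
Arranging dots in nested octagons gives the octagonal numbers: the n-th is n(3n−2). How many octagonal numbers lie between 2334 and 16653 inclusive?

46

The n-th octagonal number is n(3n−2).
Smallest index with value ≥ 2334: n = 29 (giving 2465).
Largest index with value ≤ 16653: n = 74 (giving 16280).
Indices 29 through 74: 46 terms.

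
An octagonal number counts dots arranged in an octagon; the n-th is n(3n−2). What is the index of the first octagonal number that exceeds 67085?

Solve n(3n−2) > 67085 for integer n.
The largest n with value ≤ 67085 is 149 (since 66305 ≤ 67085 < 67200), so the first above is n = 150, value 67200.

150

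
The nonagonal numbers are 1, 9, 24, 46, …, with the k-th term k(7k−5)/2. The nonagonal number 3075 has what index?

30

Set n(7n−5)/2 = 3075, giving 7n² − 5n − 6150 = 0.
So n = (5 + 415) / 14 = 420/14 = 30.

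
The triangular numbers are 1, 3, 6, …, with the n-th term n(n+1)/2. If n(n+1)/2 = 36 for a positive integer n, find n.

Set n(n+1)/2 = 36, giving n² + n − 72 = 0.
So n = (-1 + 17) / 2 = 16/2 = 8.
Check: 8·9/2 = 36. ✓

8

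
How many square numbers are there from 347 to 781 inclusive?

The n-th square number is n².
Smallest index with value ≥ 347: n = 19 (giving 361).
Largest index with value ≤ 781: n = 27 (giving 729).
Indices 19 through 27: 9 terms.

9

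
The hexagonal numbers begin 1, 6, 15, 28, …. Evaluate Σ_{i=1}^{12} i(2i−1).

1222

Σ i(2i−1) = 2Σi² − Σi over i = 1..12.
Σi = 78 and Σi² = 650.
2·650 − 1·78 = 1222.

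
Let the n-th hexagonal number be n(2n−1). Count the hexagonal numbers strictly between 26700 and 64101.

64

The n-th hexagonal number is n(2n−1).
Smallest index with value > 26700: n = 116 (giving 26796).
Largest index with value < 64101: n = 179 (giving 63903).
Indices 116 through 179: 64 terms.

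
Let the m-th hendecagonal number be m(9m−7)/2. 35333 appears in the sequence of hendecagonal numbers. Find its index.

89

Set n(9n−7)/2 = 35333, giving 9n² − 7n − 70666 = 0.
The discriminant is 49 + 72·35333 = 2544025, and √2544025 = 1595.
So n = (7 + 1595) / 18 = 1602/18 = 89.
Check: 89·(9·89 − 7)/2 = 35333. ✓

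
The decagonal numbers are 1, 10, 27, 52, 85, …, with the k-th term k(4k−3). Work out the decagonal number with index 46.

46·(4·46 − 3) = 46·181 = 8326.

8326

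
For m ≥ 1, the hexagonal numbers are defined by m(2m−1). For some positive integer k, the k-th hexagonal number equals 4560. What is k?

Set n(2n−1) = 4560, giving 2n² − n − 4560 = 0.
The discriminant is 1 + 8·4560 = 36481, and √36481 = 191.
So n = (1 + 191) / 4 = 192/4 = 48.

48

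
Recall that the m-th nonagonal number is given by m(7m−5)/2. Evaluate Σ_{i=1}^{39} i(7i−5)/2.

69940

Σ i(7i−5)/2 = (7Σi² − 5Σi) / 2 over i = 1..39.
Σi = 780 and Σi² = 20540.
(7·20540 − 5·780) / 2 = 139880/2 = 69940.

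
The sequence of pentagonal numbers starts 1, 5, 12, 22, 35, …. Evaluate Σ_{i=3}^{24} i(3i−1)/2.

Σ i(3i−1)/2 = (3Σi² − Σi) / 2 over i = 3..24.
Σi = 300 − 3 = 297 and Σi² = 4900 − 5 = 4895.
(3·4895 − 1·297) / 2 = 14388/2 = 7194.

7194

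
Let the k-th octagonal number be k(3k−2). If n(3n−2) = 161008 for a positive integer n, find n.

Set n(3n−2) = 161008, giving 3n² − 2n − 161008 = 0.
The discriminant is 4 + 12·161008 = 1932100, and √1932100 = 1390.
So n = (2 + 1390) / 6 = 1392/6 = 232.

232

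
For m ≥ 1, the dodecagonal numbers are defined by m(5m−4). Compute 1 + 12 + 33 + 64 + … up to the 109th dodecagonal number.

Σ i(5i−4) = 5Σi² − 4Σi over i = 1..109.
Σi = 5995 and Σi² = 437635.
5·437635 − 4·5995 = 2164195.

2164195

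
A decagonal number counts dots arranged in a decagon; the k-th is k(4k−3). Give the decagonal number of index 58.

58·(4·58 − 3) = 58·229 = 13282.

13282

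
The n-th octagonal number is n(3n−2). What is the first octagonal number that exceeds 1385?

Solve n(3n−2) > 1385 for integer n.
The largest n with value ≤ 1385 is 21 (since 1281 ≤ 1385 < 1408), so the first above is n = 22, value 1408.

1408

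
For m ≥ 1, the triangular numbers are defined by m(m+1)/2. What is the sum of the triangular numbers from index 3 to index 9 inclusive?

Σ i(i+1)/2 = (Σi² + Σi) / 2 over i = 3..9.
Σi = 45 − 3 = 42 and Σi² = 285 − 5 = 280.
(1·280 + 1·42) / 2 = 322/2 = 161.

161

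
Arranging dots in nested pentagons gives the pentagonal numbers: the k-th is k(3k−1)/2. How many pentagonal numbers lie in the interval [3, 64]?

5

The n-th pentagonal number is n(3n−1)/2.
Smallest index with value ≥ 3: n = 2 (giving 5).
Largest index with value ≤ 64: n = 6 (giving 51).
Indices 2 through 6: 5 terms.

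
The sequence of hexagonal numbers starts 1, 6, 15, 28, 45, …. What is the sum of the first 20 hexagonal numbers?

5530

Σ i(2i−1) = 2Σi² − Σi over i = 1..20.
Σi = 210 and Σi² = 2870.
2·2870 − 1·210 = 5530.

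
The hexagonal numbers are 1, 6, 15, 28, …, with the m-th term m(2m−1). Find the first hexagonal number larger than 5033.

Solve n(2n−1) > 5033 for integer n.
The largest n with value ≤ 5033 is 50 (since 4950 ≤ 5033 < 5151), so the first above is n = 51, value 5151.

5151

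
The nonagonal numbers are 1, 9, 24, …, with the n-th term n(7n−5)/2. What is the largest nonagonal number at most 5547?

Solve n(7n−5)/2 ≤ 5547 for integer n.
n = 40 gives 5500 ≤ 5547, while n = 41 gives 5781 > 5547; so the answer is 5500.

5500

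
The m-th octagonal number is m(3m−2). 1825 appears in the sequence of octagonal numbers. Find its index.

Set n(3n−2) = 1825, giving 3n² − 2n − 1825 = 0.
The discriminant is 4 + 12·1825 = 21904, and √21904 = 148.
So n = (2 + 148) / 6 = 150/6 = 25.

25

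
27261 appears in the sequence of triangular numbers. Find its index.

233

Set n(n+1)/2 = 27261, giving n² + n − 54522 = 0.
The discriminant is 1 + 8·27261 = 218089, and √218089 = 467.
So n = (-1 + 467) / 2 = 466/2 = 233.
Check: 233·234/2 = 27261. ✓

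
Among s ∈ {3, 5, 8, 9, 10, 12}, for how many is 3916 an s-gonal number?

1

s = 3: P(3, 88) = 3916. ✓
s = 5: P(5, 51) = 3876 and P(5, 52) = 4030; 3916 is not s-gonal.
s = 8: P(8, 36) = 3816 and P(8, 37) = 4033; 3916 is not s-gonal.
s = 9: P(9, 33) = 3729 and P(9, 34) = 3961; 3916 is not s-gonal.
s = 10: P(10, 31) = 3751 and P(10, 32) = 4000; 3916 is not s-gonal.
s = 12: P(12, 28) = 3808 and P(12, 29) = 4089; 3916 is not s-gonal.
Hits: s ∈ {3} → 1.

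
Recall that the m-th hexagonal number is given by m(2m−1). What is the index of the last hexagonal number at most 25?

3

Solve n(2n−1) ≤ 25 for integer n.
n = 3 gives 15 ≤ 25, while n = 4 gives 28 > 25; so the answer is index 3.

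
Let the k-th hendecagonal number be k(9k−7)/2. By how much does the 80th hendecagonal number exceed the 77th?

80·(9·80 − 7)/2 = 28520 and 77·(9·77 − 7)/2 = 26411.
Difference: 28520 − 26411 = 2109.

2109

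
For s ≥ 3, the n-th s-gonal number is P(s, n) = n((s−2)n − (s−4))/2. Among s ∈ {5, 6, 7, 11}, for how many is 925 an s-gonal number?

1

s = 5: P(5, 25) = 925. ✓
s = 6: P(6, 21) = 861 and P(6, 22) = 946; 925 is not s-gonal.
s = 7: P(7, 19) = 874 and P(7, 20) = 970; 925 is not s-gonal.
s = 11: P(11, 14) = 833 and P(11, 15) = 960; 925 is not s-gonal.
Hits: s ∈ {5} → 1.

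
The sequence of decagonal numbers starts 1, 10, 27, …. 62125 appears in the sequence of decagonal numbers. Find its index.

Set n(4n−3) = 62125, giving 4n² − 3n − 62125 = 0.
So n = (3 + 997) / 8 = 1000/8 = 125.

125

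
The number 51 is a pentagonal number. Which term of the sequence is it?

Set n(3n−1)/2 = 51, giving 3n² − n − 102 = 0.
So n = (1 + 35) / 6 = 36/6 = 6.

6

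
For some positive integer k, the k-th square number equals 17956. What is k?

We need n² = 17956, so n = √17956 = 134.
Check: 134² = 17956. ✓

134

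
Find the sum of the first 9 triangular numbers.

165

Σ i(i+1)/2 = (Σi² + Σi) / 2 over i = 1..9.
Σi = 45 and Σi² = 285.
(1·285 + 1·45) / 2 = 330/2 = 165.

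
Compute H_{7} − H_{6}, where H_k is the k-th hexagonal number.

Consecutive hexagonal numbers differ by 4n − 3: here 4·7 − 3 = 25.

25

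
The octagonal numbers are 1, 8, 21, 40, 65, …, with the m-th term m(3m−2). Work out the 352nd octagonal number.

The 352nd octagonal number is n(3n−2) with n = 352.
352·(3·352 − 2) = 352·1054 = 371008.

371008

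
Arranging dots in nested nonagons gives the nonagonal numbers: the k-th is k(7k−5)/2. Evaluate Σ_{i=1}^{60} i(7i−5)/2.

Σ i(7i−5)/2 = (7Σi² − 5Σi) / 2 over i = 1..60.
Σi = 1830 and Σi² = 73810.
(7·73810 − 5·1830) / 2 = 507520/2 = 253760.

253760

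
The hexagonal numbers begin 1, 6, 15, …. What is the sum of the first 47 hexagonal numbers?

70312

Σ i(2i−1) = 2Σi² − Σi over i = 1..47.
Σi = 1128 and Σi² = 35720.
2·35720 − 1·1128 = 70312.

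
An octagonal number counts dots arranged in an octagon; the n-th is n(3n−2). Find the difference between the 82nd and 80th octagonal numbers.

968

82·(3·82 − 2) = 20008 and 80·(3·80 − 2) = 19040.
Difference: 20008 − 19040 = 968.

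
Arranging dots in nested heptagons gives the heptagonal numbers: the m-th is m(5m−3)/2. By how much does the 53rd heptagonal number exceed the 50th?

768

53·(5·53 − 3)/2 = 6943 and 50·(5·50 − 3)/2 = 6175.
Difference: 6943 − 6175 = 768.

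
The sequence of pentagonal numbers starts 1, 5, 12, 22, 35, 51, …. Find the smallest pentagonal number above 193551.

194220

Solve n(3n−1)/2 > 193551 for integer n.
The largest n with value ≤ 193551 is 359 (since 193142 ≤ 193551 < 194220), so the first above is n = 360, value 194220.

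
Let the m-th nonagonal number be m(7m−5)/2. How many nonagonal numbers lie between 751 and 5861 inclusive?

The n-th nonagonal number is n(7n−5)/2.
Smallest index with value ≥ 751: n = 16 (giving 856).
Largest index with value ≤ 5861: n = 41 (giving 5781).
Indices 16 through 41: 26 terms.

26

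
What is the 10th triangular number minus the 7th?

27

10·11/2 = 55 and 7·8/2 = 28.
Difference: 55 − 28 = 27.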